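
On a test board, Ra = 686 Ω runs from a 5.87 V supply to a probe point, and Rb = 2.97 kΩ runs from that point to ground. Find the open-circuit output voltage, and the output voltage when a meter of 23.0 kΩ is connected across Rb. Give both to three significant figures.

Unloaded: 4.77 V; loaded: 4.66 V

Open-circuit: V = 5.87 × 2970/(686 + 2970) = 4.77 V.
With the load, Rb becomes Rb‖R_L = 2630 Ω, so V = 5.87 × 2630/3316 = 4.66 V.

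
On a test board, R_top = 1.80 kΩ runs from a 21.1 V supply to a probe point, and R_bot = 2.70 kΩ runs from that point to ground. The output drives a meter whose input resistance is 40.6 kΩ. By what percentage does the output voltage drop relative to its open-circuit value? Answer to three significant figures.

2.59 %

The divider's output (Thévenin) resistance is R_top‖R_bot = 1.080 kΩ.
Fractional drop under load = R_th/(R_th + R_L) = 1.080 / (1.080 + 40.6) = 0.02591.
So the output falls by 2.59 %.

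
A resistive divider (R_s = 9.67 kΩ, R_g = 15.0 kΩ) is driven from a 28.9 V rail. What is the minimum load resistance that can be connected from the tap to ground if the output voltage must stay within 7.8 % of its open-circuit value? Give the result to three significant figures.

R_L(min) ≈ 69.5 kΩ

Output resistance R_th = R_s‖R_g = (9.67 × 15.0)/24.67 = 5.880 kΩ.
The fractional drop is R_th/(R_th + R_L); requiring this ≤ 0.0780 gives R_L ≥ R_th(1/0.0780 − 1) = 5.880 × 11.82 = 69.5 kΩ.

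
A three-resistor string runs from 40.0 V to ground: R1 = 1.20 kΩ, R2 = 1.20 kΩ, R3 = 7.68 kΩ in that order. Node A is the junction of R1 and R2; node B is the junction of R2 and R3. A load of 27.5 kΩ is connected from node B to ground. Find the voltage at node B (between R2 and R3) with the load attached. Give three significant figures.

At node B, R3 is in parallel with the load: R3‖R_L = 6.003 kΩ.
Below node A the resistance is R2 + (R3‖R_L) = 7.203 kΩ, so V_A = 40.0 × 7.203/8.403 = 34.29 V.
Then V_B = V_A × (R3‖R_L)/(R2 + R3‖R_L) = 34.29 × 6.003/7.203 = 28.6 V.

V ≈ 28.6 V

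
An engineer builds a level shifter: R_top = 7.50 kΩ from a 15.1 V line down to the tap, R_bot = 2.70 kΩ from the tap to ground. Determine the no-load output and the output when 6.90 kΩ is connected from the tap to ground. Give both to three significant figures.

Open-circuit: V = 15.1 × 2.70/(7.50 + 2.70) = 4.00 V.
With the load, R_bot becomes R_bot‖R_L = 1.941 kΩ, so V = 15.1 × 1.941/9.441 = 3.10 V.

Unloaded: 4.00 V; loaded: 3.10 V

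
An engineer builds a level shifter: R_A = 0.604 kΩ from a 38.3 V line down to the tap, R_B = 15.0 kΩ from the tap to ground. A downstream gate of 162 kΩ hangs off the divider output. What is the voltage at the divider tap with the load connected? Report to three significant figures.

V_out ≈ 36.7 V

The load sits in parallel with R_B: R_B‖R_L = (15000 × 162000) / (15000 + 162000) = 13730 Ω.
V_out = 38.3 × 13730 / (604 + 13730) = 38.3 × 13730/14330 = 36.7 V.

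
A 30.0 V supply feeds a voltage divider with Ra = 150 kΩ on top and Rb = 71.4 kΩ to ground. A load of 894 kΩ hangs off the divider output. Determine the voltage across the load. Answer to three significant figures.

The load sits in parallel with Rb: Rb‖R_L = (71.4 × 894) / (71.4 + 894) = 66.12 kΩ.
V_out = 30.0 × 66.12 / (150 + 66.12) = 30.0 × 66.12/216.1 = 9.18 V.

V_out ≈ 9.18 V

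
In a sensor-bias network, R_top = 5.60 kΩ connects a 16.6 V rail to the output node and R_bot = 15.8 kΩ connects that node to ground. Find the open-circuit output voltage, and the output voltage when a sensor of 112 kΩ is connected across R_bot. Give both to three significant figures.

Unloaded: 12.3 V; loaded: 11.8 V

Open-circuit: V = 16.6 × 15.8/(5.60 + 15.8) = 12.3 V.
With the load, R_bot becomes R_bot‖R_L = 13.85 kΩ, so V = 16.6 × 13.85/19.45 = 11.8 V.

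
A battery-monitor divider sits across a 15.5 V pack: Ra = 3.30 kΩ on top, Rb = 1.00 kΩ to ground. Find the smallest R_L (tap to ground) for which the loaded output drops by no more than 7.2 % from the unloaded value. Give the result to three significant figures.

Output resistance R_th = Ra‖Rb = (3300 × 1000)/4300 = 767.4 Ω.
The fractional drop is R_th/(R_th + R_L); requiring this ≤ 0.0720 gives R_L ≥ R_th(1/0.0720 − 1) = 767.4 × 12.89 = 9.89 kΩ.

R_L(min) ≈ 9.89 kΩ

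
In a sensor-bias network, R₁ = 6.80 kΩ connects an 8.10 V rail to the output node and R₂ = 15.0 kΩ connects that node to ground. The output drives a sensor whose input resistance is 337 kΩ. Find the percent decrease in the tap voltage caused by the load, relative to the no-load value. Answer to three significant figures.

The divider's output (Thévenin) resistance is R₁‖R₂ = 4.679 kΩ.
Fractional drop under load = R_th/(R_th + R_L) = 4.679 / (4.679 + 337) = 0.01369.
So the output falls by 1.37 %.

1.37 %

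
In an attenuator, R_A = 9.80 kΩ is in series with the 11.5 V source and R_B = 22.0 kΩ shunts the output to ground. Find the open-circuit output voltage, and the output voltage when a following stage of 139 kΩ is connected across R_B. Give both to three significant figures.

Unloaded: 7.96 V; loaded: 7.59 V

Open-circuit: V = 11.5 × 22.0/(9.80 + 22.0) = 7.96 V.
With the load, R_B becomes R_B‖R_L = 18.99 kΩ, so V = 11.5 × 18.99/28.79 = 7.59 V.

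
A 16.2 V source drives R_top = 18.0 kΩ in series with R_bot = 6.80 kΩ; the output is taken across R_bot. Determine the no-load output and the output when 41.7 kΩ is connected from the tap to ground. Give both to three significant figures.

Unloaded: 4.44 V; loaded: 3.97 V

Open-circuit: V = 16.2 × 6.80/(18.0 + 6.80) = 4.44 V.
With the load, R_bot becomes R_bot‖R_L = 5.847 kΩ, so V = 16.2 × 5.847/23.85 = 3.97 V.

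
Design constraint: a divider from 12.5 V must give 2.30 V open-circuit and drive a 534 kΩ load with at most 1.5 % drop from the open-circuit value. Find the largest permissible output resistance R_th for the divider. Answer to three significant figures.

R_th ≤ 8.13 kΩ

Loading drop = R_th/(R_th + R_L) ≤ 0.0150, so R_th ≤ R_L · ε/(1−ε) = 534 kΩ × 0.0150/0.9850 = 8.13 kΩ.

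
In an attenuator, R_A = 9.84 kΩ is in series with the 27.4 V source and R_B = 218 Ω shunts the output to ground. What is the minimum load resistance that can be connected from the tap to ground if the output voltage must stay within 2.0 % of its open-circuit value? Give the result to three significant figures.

R_L(min) ≈ 10.5 kΩ

Output resistance R_th = R_A‖R_B = (9840 × 218)/10060 = 213.3 Ω.
The fractional drop is R_th/(R_th + R_L); requiring this ≤ 0.0200 gives R_L ≥ R_th(1/0.0200 − 1) = 213.3 × 49.00 = 10.5 kΩ.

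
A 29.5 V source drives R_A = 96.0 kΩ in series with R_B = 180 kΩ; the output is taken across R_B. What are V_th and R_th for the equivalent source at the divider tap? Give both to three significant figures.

V_th is the open-circuit tap voltage: 29.5 × 180/(96.0 + 180) = 19.2 V.
With the supply zeroed, R_A and R_B appear in parallel from the tap: R_th = R_A‖R_B = (96.0 × 180)/276.0 = 62.6 kΩ.

V_th = 19.2 V, R_th = 62.6 kΩ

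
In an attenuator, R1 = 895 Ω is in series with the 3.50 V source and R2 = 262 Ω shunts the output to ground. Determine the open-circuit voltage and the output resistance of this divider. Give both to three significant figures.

V_th is the open-circuit tap voltage: 3.50 × 262/(895 + 262) = 0.793 V.
With the supply zeroed, R1 and R2 appear in parallel from the tap: R_th = R1‖R2 = (895 × 262)/1157 = 203 Ω.

V_th = 0.793 V, R_th = 203 Ω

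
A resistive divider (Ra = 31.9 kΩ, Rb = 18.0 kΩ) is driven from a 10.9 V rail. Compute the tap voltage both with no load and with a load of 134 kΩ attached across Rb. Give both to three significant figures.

Open-circuit: V = 10.9 × 18.0/(31.9 + 18.0) = 3.93 V.
With the load, Rb becomes Rb‖R_L = 15.87 kΩ, so V = 10.9 × 15.87/47.77 = 3.62 V.

Unloaded: 3.93 V; loaded: 3.62 V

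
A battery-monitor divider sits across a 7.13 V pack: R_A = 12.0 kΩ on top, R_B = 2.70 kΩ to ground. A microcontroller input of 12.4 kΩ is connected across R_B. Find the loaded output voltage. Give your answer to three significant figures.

V_out ≈ 1.11 V

The load sits in parallel with R_B: R_B‖R_L = (2.70 × 12.4) / (2.70 + 12.4) = 2.217 kΩ.
V_out = 7.13 × 2.217 / (12.0 + 2.217) = 7.13 × 2.217/14.22 = 1.11 V.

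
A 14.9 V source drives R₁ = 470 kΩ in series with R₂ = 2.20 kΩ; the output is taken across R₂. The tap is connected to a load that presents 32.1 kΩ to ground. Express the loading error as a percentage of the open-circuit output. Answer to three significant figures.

The divider's output (Thévenin) resistance is R₁‖R₂ = 2.190 kΩ.
Fractional drop under load = R_th/(R_th + R_L) = 2.190 / (2.190 + 32.1) = 0.06386.
So the output falls by 6.39 %.

6.39 %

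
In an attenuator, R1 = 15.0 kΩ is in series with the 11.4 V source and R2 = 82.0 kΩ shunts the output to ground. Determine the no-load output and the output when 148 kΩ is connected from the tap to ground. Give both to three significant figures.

Open-circuit: V = 11.4 × 82.0/(15.0 + 82.0) = 9.64 V.
With the load, R2 becomes R2‖R_L = 52.77 kΩ, so V = 11.4 × 52.77/67.77 = 8.88 V.

Unloaded: 9.64 V; loaded: 8.88 V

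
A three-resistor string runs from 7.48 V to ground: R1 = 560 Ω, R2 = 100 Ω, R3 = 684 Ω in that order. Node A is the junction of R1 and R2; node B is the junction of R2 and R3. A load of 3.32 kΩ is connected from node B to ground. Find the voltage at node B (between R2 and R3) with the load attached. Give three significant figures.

V ≈ 3.46 V

At node B, R3 is in parallel with the load: R3‖R_L = 567.2 Ω.
Below node A the resistance is R2 + (R3‖R_L) = 667.2 Ω, so V_A = 7.48 × 667.2/1227 = 4.067 V.
Then V_B = V_A × (R3‖R_L)/(R2 + R3‖R_L) = 4.067 × 567.2/667.2 = 3.46 V.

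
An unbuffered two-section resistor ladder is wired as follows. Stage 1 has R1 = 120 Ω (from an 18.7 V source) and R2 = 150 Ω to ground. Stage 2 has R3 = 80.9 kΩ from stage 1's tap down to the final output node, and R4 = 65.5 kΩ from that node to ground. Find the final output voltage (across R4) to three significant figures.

Stage 2 presents R3+R4 = 146400 Ω as a load on stage 1's tap.
Stage 1's lower leg becomes R2‖(R3+R4) = 149.8 Ω, so V_mid = 18.7 × 149.8/269.8 = 10.38 V.
Stage 2 is itself unloaded: V_out = V_mid × R4/(R3+R4) = 10.38 × 65500/146400 = 4.65 V.

V_out ≈ 4.65 V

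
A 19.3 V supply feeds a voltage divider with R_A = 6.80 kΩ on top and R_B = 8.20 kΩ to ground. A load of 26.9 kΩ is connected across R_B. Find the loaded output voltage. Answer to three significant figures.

The load sits in parallel with R_B: R_B‖R_L = (8.20 × 26.9) / (8.20 + 26.9) = 6.284 kΩ.
V_out = 19.3 × 6.284 / (6.80 + 6.284) = 19.3 × 6.284/13.08 = 9.27 V.
(Unloaded it would have been 10.6 V.)

V_out ≈ 9.27 V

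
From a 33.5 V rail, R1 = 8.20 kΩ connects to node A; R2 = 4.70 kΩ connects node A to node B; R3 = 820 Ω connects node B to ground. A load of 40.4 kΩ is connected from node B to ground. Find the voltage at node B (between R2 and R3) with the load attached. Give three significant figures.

V ≈ 1.96 V

At node B, R3 is in parallel with the load: R3‖R_L = 803.7 Ω.
Below node A the resistance is R2 + (R3‖R_L) = 5504 Ω, so V_A = 33.5 × 5504/13700 = 13.45 V.
Then V_B = V_A × (R3‖R_L)/(R2 + R3‖R_L) = 13.45 × 803.7/5504 = 1.96 V.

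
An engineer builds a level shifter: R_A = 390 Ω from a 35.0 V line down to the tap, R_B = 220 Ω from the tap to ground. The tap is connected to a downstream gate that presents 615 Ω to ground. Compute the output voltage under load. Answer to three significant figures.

The load sits in parallel with R_B: R_B‖R_L = (220 × 615) / (220 + 615) = 162.0 Ω.
V_out = 35.0 × 162.0 / (390 + 162.0) = 35.0 × 162.0/552.0 = 10.3 V.
(Unloaded it would have been 12.6 V.)

V_out ≈ 10.3 V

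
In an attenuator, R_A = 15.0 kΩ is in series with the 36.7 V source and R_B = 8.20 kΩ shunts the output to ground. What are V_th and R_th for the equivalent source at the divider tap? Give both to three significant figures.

V_th = 13.0 V, R_th = 5.30 kΩ

V_th is the open-circuit tap voltage: 36.7 × 8.20/(15.0 + 8.20) = 13.0 V.
With the supply zeroed, R_A and R_B appear in parallel from the tap: R_th = R_A‖R_B = (15.0 × 8.20)/23.20 = 5.30 kΩ.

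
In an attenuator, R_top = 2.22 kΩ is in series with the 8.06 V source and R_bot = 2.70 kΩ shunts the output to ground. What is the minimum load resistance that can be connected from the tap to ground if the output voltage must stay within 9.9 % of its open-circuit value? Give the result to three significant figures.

Output resistance R_th = R_top‖R_bot = (2.22 × 2.70)/4.920 = 1.218 kΩ.
The fractional drop is R_th/(R_th + R_L); requiring this ≤ 0.0990 gives R_L ≥ R_th(1/0.0990 − 1) = 1.218 × 9.101 = 11.1 kΩ.

R_L(min) ≈ 11.1 kΩ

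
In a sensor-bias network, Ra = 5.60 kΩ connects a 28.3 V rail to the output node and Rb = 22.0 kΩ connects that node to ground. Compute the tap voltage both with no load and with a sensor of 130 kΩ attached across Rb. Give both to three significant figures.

Open-circuit: V = 28.3 × 22.0/(5.60 + 22.0) = 22.6 V.
With the load, Rb becomes Rb‖R_L = 18.82 kΩ, so V = 28.3 × 18.82/24.42 = 21.8 V.

Unloaded: 22.6 V; loaded: 21.8 V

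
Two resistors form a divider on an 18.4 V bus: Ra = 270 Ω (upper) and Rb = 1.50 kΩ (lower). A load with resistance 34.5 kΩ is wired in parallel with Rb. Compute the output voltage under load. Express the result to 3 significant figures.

V_out ≈ 15.5 V

The load sits in parallel with Rb: Rb‖R_L = (1500 × 34500) / (1500 + 34500) = 1438 Ω.
V_out = 18.4 × 1438 / (270 + 1438) = 18.4 × 1438/1708 = 15.5 V.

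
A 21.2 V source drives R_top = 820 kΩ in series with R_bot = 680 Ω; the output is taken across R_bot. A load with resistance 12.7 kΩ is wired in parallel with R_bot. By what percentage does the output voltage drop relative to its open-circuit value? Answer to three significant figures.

The divider's output (Thévenin) resistance is R_top‖R_bot = 679.4 Ω.
Fractional drop under load = R_th/(R_th + R_L) = 679.4 / (679.4 + 12700) = 0.05078.
So the output falls by 5.08 %.

5.08 %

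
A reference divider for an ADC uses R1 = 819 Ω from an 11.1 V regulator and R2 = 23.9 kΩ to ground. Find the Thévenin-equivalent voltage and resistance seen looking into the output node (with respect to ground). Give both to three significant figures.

V_th = 10.7 V, R_th = 792 Ω

V_th is the open-circuit tap voltage: 11.1 × 23900/(819 + 23900) = 10.7 V.
With the supply zeroed, R1 and R2 appear in parallel from the tap: R_th = R1‖R2 = (819 × 23900)/24720 = 792 Ω.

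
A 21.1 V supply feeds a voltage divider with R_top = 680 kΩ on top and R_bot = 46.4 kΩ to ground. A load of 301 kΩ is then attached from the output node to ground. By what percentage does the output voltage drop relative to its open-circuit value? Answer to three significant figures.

The divider's output (Thévenin) resistance is R_top‖R_bot = 43.44 kΩ.
Fractional drop under load = R_th/(R_th + R_L) = 43.44 / (43.44 + 301) = 0.1261.
So the output falls by 12.6 %.

12.6 %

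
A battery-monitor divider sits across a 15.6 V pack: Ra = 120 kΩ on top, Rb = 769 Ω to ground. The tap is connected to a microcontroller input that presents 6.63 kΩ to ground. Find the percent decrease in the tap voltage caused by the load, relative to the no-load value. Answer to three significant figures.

10.3 %

The divider's output (Thévenin) resistance is Ra‖Rb = 764.1 Ω.
Fractional drop under load = R_th/(R_th + R_L) = 764.1 / (764.1 + 6630) = 0.1033.
So the output falls by 10.3 %.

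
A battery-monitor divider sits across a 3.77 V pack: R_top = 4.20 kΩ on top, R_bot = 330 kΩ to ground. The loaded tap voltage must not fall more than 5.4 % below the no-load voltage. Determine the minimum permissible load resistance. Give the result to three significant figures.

Output resistance R_th = R_top‖R_bot = (4.20 × 330)/334.2 = 4.147 kΩ.
The fractional drop is R_th/(R_th + R_L); requiring this ≤ 0.0540 gives R_L ≥ R_th(1/0.0540 − 1) = 4.147 × 17.52 = 72.7 kΩ.

R_L(min) ≈ 72.7 kΩ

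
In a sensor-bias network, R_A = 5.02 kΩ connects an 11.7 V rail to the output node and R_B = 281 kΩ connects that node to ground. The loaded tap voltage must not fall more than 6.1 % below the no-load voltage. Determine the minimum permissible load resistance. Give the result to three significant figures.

Output resistance R_th = R_A‖R_B = (5.02 × 281)/286.0 = 4.932 kΩ.
The fractional drop is R_th/(R_th + R_L); requiring this ≤ 0.0610 gives R_L ≥ R_th(1/0.0610 − 1) = 4.932 × 15.39 = 75.9 kΩ.

R_L(min) ≈ 75.9 kΩ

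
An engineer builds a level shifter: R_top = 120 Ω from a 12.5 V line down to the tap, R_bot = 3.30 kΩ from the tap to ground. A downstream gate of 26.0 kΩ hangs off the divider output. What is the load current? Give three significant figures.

I_L ≈ 0.462 mA

R_bot‖R_L = 2928 Ω; V_out = 12.5 × 2928/3048 = 12.01 V.
I_L = V_out / R_L = 12.01 / 26.0 kΩ = 0.462 mA.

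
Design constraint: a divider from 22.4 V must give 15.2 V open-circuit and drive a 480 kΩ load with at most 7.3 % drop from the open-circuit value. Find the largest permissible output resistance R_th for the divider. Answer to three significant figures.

R_th ≤ 37.8 kΩ

Loading drop = R_th/(R_th + R_L) ≤ 0.0730, so R_th ≤ R_L · ε/(1−ε) = 480 kΩ × 0.0730/0.9270 = 37.8 kΩ.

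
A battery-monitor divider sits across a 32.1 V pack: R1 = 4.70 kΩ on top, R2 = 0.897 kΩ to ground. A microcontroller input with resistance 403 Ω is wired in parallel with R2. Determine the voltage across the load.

The load sits in parallel with R2: R2‖R_L = (897 × 403) / (897 + 403) = 278.1 Ω.
V_out = 32.1 × 278.1 / (4700 + 278.1) = 32.1 × 278.1/4978 = 1.79 V.

V_out ≈ 1.79 V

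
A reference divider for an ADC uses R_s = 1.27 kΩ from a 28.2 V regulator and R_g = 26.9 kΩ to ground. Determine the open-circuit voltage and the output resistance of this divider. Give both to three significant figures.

V_th = 26.9 V, R_th = 1.21 kΩ

V_th is the open-circuit tap voltage: 28.2 × 26.9/(1.27 + 26.9) = 26.9 V.
With the supply zeroed, R_s and R_g appear in parallel from the tap: R_th = R_s‖R_g = (1.27 × 26.9)/28.17 = 1.21 kΩ.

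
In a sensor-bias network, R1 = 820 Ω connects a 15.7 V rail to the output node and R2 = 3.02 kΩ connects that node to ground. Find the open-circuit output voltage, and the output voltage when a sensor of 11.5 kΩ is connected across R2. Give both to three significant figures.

Open-circuit: V = 15.7 × 3020/(820 + 3020) = 12.3 V.
With the load, R2 becomes R2‖R_L = 2392 Ω, so V = 15.7 × 2392/3212 = 11.7 V.

Unloaded: 12.3 V; loaded: 11.7 V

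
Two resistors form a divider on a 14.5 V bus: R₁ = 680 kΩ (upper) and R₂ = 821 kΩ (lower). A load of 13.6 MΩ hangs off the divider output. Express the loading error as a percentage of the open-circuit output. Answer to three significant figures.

The divider's output (Thévenin) resistance is R₁‖R₂ = 371.9 kΩ.
Fractional drop under load = R_th/(R_th + R_L) = 371.9 / (371.9 + 13600) = 0.02662.
So the output falls by 2.66 %.

2.66 %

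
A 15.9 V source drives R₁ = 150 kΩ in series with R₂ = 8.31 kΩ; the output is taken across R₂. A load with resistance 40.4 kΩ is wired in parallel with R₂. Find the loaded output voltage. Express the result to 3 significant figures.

V_out ≈ 0.698 V

The load sits in parallel with R₂: R₂‖R_L = (8.31 × 40.4) / (8.31 + 40.4) = 6.892 kΩ.
V_out = 15.9 × 6.892 / (150 + 6.892) = 15.9 × 6.892/156.9 = 0.698 V.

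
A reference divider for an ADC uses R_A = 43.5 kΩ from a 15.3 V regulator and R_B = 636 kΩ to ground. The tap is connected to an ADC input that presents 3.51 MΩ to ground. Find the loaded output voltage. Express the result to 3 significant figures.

V_out ≈ 14.2 V

The load sits in parallel with R_B: R_B‖R_L = (636 × 3510) / (636 + 3510) = 538.4 kΩ.
V_out = 15.3 × 538.4 / (43.5 + 538.4) = 15.3 × 538.4/581.9 = 14.2 V.
(Unloaded it would have been 14.3 V.)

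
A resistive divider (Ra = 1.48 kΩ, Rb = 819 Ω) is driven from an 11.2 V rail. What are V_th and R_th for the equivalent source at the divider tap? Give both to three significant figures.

V_th = 3.99 V, R_th = 527 Ω

V_th is the open-circuit tap voltage: 11.2 × 819/(1480 + 819) = 3.99 V.
With the supply zeroed, Ra and Rb appear in parallel from the tap: R_th = Ra‖Rb = (1480 × 819)/2299 = 527 Ω.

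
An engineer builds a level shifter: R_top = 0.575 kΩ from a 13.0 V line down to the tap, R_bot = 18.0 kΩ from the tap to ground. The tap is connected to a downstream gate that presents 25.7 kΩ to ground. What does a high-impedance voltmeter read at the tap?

V_out ≈ 12.3 V

The load sits in parallel with R_bot: R_bot‖R_L = (18000 × 25700) / (18000 + 25700) = 10590 Ω.
V_out = 13.0 × 10590 / (575 + 10590) = 13.0 × 10590/11160 = 12.3 V.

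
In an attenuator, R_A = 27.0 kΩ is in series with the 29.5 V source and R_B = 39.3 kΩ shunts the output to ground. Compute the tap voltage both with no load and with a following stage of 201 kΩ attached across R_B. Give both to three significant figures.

Open-circuit: V = 29.5 × 39.3/(27.0 + 39.3) = 17.5 V.
With the load, R_B becomes R_B‖R_L = 32.87 kΩ, so V = 29.5 × 32.87/59.87 = 16.2 V.

Unloaded: 17.5 V; loaded: 16.2 V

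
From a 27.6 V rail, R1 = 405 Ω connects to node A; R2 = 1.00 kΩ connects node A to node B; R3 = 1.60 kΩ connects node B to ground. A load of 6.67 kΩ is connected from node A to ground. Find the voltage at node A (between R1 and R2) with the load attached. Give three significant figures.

Below node A the series string R2+R3 = 2600 Ω sits in parallel with the 6670 Ω load: 1871 Ω.
V_A = 27.6 × 1871/(405 + 1871) = 22.7 V.

V ≈ 22.7 V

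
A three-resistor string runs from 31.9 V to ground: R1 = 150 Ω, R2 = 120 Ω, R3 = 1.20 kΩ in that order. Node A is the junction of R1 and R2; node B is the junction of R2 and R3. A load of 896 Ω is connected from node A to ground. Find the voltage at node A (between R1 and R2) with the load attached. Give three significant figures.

V ≈ 24.9 V

Below node A the series string R2+R3 = 1320 Ω sits in parallel with the 896 Ω load: 533.7 Ω.
V_A = 31.9 × 533.7/(150 + 533.7) = 24.9 V.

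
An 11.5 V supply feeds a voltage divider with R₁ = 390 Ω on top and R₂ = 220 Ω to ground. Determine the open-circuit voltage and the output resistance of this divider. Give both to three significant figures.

V_th = 4.15 V, R_th = 141 Ω

V_th is the open-circuit tap voltage: 11.5 × 220/(390 + 220) = 4.15 V.
With the supply zeroed, R₁ and R₂ appear in parallel from the tap: R_th = R₁‖R₂ = (390 × 220)/610.0 = 141 Ω.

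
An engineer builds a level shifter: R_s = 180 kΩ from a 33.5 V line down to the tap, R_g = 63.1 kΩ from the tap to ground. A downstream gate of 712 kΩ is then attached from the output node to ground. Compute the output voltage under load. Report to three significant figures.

The load sits in parallel with R_g: R_g‖R_L = (63.1 × 712) / (63.1 + 712) = 57.96 kΩ.
V_out = 33.5 × 57.96 / (180 + 57.96) = 33.5 × 57.96/238.0 = 8.16 V.
(Unloaded it would have been 8.70 V.)

V_out ≈ 8.16 V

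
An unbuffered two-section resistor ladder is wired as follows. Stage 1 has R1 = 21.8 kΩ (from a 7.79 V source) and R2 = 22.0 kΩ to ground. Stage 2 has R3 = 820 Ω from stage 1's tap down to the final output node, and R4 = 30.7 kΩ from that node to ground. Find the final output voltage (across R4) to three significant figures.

V_out ≈ 2.83 V

Stage 2 presents R3+R4 = 31520 Ω as a load on stage 1's tap.
Stage 1's lower leg becomes R2‖(R3+R4) = 12960 Ω, so V_mid = 7.79 × 12960/34760 = 2.904 V.
Stage 2 is itself unloaded: V_out = V_mid × R4/(R3+R4) = 2.904 × 30700/31520 = 2.83 V.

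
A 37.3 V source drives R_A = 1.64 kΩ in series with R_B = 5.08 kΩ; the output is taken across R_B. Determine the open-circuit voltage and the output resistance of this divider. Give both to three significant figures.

V_th is the open-circuit tap voltage: 37.3 × 5.08/(1.64 + 5.08) = 28.2 V.
With the supply zeroed, R_A and R_B appear in parallel from the tap: R_th = R_A‖R_B = (1.64 × 5.08)/6.720 = 1.24 kΩ.

V_th = 28.2 V, R_th = 1.24 kΩ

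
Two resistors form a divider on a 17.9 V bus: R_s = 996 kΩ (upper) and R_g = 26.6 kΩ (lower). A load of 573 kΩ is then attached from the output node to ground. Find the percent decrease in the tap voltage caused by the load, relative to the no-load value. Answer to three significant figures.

The divider's output (Thévenin) resistance is R_s‖R_g = 25.91 kΩ.
Fractional drop under load = R_th/(R_th + R_L) = 25.91 / (25.91 + 573) = 0.04326.
So the output falls by 4.33 %.

4.33 %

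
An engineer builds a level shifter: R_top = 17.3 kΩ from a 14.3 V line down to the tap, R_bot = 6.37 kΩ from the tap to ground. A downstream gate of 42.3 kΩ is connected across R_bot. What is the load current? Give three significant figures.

R_bot‖R_L = 5.536 kΩ; V_out = 14.3 × 5.536/22.84 = 3.467 V.
I_L = V_out / R_L = 3.467 / 42.3 kΩ = 0.0820 mA.

I_L ≈ 0.0820 mA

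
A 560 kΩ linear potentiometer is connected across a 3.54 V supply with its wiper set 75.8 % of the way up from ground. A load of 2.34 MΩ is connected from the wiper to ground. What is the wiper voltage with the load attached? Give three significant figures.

The wiper splits the pot into (1−α)R = 135.5 kΩ above and αR = 424.5 kΩ below.
Lower section ‖ load = 359.3 kΩ.
V_wiper = 3.54 × 359.3/(135.5 + 359.3) = 2.57 V.

V ≈ 2.57 V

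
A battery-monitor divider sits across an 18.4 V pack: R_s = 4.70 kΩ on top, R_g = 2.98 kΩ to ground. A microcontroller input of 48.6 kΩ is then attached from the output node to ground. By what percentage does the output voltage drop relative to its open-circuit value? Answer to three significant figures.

3.62 %

The divider's output (Thévenin) resistance is R_s‖R_g = 1.824 kΩ.
Fractional drop under load = R_th/(R_th + R_L) = 1.824 / (1.824 + 48.6) = 0.03617.
So the output falls by 3.62 %.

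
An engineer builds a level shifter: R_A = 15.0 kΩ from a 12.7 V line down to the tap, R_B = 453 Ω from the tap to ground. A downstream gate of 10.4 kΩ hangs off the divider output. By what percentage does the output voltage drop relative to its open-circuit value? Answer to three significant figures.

The divider's output (Thévenin) resistance is R_A‖R_B = 439.7 Ω.
Fractional drop under load = R_th/(R_th + R_L) = 439.7 / (439.7 + 10400) = 0.04057.
So the output falls by 4.06 %.

4.06 %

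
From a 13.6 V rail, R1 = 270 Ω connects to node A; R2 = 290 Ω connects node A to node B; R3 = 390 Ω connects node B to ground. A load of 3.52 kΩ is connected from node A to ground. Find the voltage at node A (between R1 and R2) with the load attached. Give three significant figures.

V ≈ 9.23 V

Below node A the series string R2+R3 = 680.0 Ω sits in parallel with the 3520 Ω load: 569.9 Ω.
V_A = 13.6 × 569.9/(270 + 569.9) = 9.23 V.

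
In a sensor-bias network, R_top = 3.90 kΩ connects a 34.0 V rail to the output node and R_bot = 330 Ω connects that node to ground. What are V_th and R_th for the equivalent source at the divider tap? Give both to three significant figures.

V_th is the open-circuit tap voltage: 34.0 × 330/(3900 + 330) = 2.65 V.
With the supply zeroed, R_top and R_bot appear in parallel from the tap: R_th = R_top‖R_bot = (3900 × 330)/4230 = 304 Ω.

V_th = 2.65 V, R_th = 304 Ω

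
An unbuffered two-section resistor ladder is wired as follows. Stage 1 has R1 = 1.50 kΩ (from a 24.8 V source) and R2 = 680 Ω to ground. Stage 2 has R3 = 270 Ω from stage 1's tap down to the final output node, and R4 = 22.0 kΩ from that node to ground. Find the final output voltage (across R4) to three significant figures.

Stage 2 presents R3+R4 = 22270 Ω as a load on stage 1's tap.
Stage 1's lower leg becomes R2‖(R3+R4) = 659.9 Ω, so V_mid = 24.8 × 659.9/2160 = 7.577 V.
Stage 2 is itself unloaded: V_out = V_mid × R4/(R3+R4) = 7.577 × 22000/22270 = 7.48 V.

V_out ≈ 7.48 V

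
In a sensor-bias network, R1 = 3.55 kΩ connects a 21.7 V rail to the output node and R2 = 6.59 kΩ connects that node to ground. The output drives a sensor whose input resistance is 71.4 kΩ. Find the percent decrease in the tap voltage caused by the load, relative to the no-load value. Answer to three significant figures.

The divider's output (Thévenin) resistance is R1‖R2 = 2.307 kΩ.
Fractional drop under load = R_th/(R_th + R_L) = 2.307 / (2.307 + 71.4) = 0.03130.
So the output falls by 3.13 %.

3.13 %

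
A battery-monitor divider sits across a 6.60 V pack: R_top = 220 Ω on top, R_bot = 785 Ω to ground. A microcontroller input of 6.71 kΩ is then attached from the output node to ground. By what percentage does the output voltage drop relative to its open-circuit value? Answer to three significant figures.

2.50 %

The divider's output (Thévenin) resistance is R_top‖R_bot = 171.8 Ω.
Fractional drop under load = R_th/(R_th + R_L) = 171.8 / (171.8 + 6710) = 0.02497.
So the output falls by 2.50 %.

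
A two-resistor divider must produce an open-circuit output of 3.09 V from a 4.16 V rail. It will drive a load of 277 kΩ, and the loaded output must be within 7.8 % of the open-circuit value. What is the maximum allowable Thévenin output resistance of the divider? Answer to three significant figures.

R_th ≤ 23.4 kΩ

Loading drop = R_th/(R_th + R_L) ≤ 0.0780, so R_th ≤ R_L · ε/(1−ε) = 277 kΩ × 0.0780/0.9220 = 23.4 kΩ.
(Any R1, R2 with R2/(R1+R2) = 0.743 and R1‖R2 ≤ 23.4 kΩ will meet the spec.)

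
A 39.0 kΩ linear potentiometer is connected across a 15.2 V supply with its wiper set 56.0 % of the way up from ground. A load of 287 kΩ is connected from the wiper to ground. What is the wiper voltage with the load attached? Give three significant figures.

The wiper splits the pot into (1−α)R = 17.16 kΩ above and αR = 21.84 kΩ below.
Lower section ‖ load = 20.30 kΩ.
V_wiper = 15.2 × 20.30/(17.16 + 20.30) = 8.24 V.

V ≈ 8.24 V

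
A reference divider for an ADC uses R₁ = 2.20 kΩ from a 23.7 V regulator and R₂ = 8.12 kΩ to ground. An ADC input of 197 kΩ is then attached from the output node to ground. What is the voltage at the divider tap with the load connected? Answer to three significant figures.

The load sits in parallel with R₂: R₂‖R_L = (8.12 × 197) / (8.12 + 197) = 7.799 kΩ.
V_out = 23.7 × 7.799 / (2.20 + 7.799) = 23.7 × 7.799/9.999 = 18.5 V.

V_out ≈ 18.5 V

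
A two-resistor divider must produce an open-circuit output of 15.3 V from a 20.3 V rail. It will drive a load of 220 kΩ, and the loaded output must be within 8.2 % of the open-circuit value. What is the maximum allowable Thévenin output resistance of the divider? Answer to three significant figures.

Loading drop = R_th/(R_th + R_L) ≤ 0.0820, so R_th ≤ R_L · ε/(1−ε) = 220 kΩ × 0.0820/0.9180 = 19.7 kΩ.

R_th ≤ 19.7 kΩ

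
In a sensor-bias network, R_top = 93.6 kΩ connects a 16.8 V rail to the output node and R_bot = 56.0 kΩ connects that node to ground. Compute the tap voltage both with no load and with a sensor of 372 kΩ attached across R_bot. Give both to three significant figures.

Unloaded: 6.29 V; loaded: 5.75 V

Open-circuit: V = 16.8 × 56.0/(93.6 + 56.0) = 6.29 V.
With the load, R_bot becomes R_bot‖R_L = 48.67 kΩ, so V = 16.8 × 48.67/142.3 = 5.75 V.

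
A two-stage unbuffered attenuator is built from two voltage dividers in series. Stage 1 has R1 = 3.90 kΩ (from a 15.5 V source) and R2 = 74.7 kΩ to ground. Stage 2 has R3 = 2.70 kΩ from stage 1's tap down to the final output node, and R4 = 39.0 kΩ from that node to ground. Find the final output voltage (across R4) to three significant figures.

V_out ≈ 12.7 V

Stage 2 presents R3+R4 = 41.70 kΩ as a load on stage 1's tap.
Stage 1's lower leg becomes R2‖(R3+R4) = 26.76 kΩ, so V_mid = 15.5 × 26.76/30.66 = 13.53 V.
Stage 2 is itself unloaded: V_out = V_mid × R4/(R3+R4) = 13.53 × 39.0/41.70 = 12.7 V.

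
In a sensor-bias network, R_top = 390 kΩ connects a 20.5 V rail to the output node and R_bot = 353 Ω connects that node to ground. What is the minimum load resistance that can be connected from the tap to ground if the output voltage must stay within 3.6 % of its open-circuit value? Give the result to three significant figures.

R_L(min) ≈ 9.44 kΩ

Output resistance R_th = R_top‖R_bot = (390000 × 353)/390400 = 352.7 Ω.
The fractional drop is R_th/(R_th + R_L); requiring this ≤ 0.0360 gives R_L ≥ R_th(1/0.0360 − 1) = 352.7 × 26.78 = 9.44 kΩ.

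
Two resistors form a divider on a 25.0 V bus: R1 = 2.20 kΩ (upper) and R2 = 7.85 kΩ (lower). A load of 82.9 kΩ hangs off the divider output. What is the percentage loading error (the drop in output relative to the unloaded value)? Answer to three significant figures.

2.03 %

The divider's output (Thévenin) resistance is R1‖R2 = 1.718 kΩ.
Fractional drop under load = R_th/(R_th + R_L) = 1.718 / (1.718 + 82.9) = 0.02031.
So the output falls by 2.03 %.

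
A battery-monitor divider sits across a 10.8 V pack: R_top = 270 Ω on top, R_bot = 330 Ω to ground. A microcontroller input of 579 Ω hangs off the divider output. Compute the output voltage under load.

V_out ≈ 4.73 V

The load sits in parallel with R_bot: R_bot‖R_L = (330 × 579) / (330 + 579) = 210.2 Ω.
V_out = 10.8 × 210.2 / (270 + 210.2) = 10.8 × 210.2/480.2 = 4.73 V.
(Unloaded it would have been 5.94 V.)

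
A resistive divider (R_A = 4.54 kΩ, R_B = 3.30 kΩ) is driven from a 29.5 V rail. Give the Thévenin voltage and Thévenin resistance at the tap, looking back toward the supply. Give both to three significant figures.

V_th is the open-circuit tap voltage: 29.5 × 3.30/(4.54 + 3.30) = 12.4 V.
With the supply zeroed, R_A and R_B appear in parallel from the tap: R_th = R_A‖R_B = (4.54 × 3.30)/7.840 = 1.91 kΩ.

V_th = 12.4 V, R_th = 1.91 kΩ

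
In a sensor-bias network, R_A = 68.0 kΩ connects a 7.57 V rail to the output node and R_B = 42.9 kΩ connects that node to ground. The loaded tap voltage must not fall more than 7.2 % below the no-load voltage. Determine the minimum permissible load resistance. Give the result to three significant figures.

R_L(min) ≈ 339 kΩ

Output resistance R_th = R_A‖R_B = (68.0 × 42.9)/110.9 = 26.30 kΩ.
The fractional drop is R_th/(R_th + R_L); requiring this ≤ 0.0720 gives R_L ≥ R_th(1/0.0720 − 1) = 26.30 × 12.89 = 339 kΩ.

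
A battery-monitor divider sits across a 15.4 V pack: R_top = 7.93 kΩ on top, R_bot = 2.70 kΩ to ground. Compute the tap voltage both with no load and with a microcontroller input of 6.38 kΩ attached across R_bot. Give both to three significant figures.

Open-circuit: V = 15.4 × 2.70/(7.93 + 2.70) = 3.91 V.
With the load, R_bot becomes R_bot‖R_L = 1.897 kΩ, so V = 15.4 × 1.897/9.827 = 2.97 V.

Unloaded: 3.91 V; loaded: 2.97 V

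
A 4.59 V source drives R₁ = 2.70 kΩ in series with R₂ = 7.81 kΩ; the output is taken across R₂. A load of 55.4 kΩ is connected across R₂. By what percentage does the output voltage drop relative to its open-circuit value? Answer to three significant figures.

The divider's output (Thévenin) resistance is R₁‖R₂ = 2.006 kΩ.
Fractional drop under load = R_th/(R_th + R_L) = 2.006 / (2.006 + 55.4) = 0.03495.
So the output falls by 3.50 %.

3.50 %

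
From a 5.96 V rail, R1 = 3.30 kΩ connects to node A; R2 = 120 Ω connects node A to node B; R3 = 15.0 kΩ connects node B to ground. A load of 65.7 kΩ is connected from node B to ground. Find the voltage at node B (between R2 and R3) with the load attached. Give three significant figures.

V ≈ 4.66 V

At node B, R3 is in parallel with the load: R3‖R_L = 12210 Ω.
Below node A the resistance is R2 + (R3‖R_L) = 12330 Ω, so V_A = 5.96 × 12330/15630 = 4.702 V.
Then V_B = V_A × (R3‖R_L)/(R2 + R3‖R_L) = 4.702 × 12210/12330 = 4.66 V.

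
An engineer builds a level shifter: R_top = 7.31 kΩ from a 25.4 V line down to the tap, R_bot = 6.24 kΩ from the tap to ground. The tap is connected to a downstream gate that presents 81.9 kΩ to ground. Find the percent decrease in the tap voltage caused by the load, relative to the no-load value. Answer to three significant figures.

3.95 %

The divider's output (Thévenin) resistance is R_top‖R_bot = 3.366 kΩ.
Fractional drop under load = R_th/(R_th + R_L) = 3.366 / (3.366 + 81.9) = 0.03948.
So the output falls by 3.95 %.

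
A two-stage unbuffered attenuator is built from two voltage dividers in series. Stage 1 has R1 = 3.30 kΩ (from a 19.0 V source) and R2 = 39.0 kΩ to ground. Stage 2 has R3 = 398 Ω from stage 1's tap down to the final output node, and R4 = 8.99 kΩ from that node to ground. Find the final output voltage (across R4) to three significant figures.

V_out ≈ 12.7 V

Stage 2 presents R3+R4 = 9388 Ω as a load on stage 1's tap.
Stage 1's lower leg becomes R2‖(R3+R4) = 7567 Ω, so V_mid = 19.0 × 7567/10870 = 13.23 V.
Stage 2 is itself unloaded: V_out = V_mid × R4/(R3+R4) = 13.23 × 8990/9388 = 12.7 V.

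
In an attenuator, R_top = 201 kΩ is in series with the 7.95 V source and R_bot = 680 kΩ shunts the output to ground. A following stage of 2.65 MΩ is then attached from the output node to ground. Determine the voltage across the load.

V_out ≈ 5.80 V

The load sits in parallel with R_bot: R_bot‖R_L = (680 × 2650) / (680 + 2650) = 541.1 kΩ.
V_out = 7.95 × 541.1 / (201 + 541.1) = 7.95 × 541.1/742.1 = 5.80 V.
(Unloaded it would have been 6.14 V.)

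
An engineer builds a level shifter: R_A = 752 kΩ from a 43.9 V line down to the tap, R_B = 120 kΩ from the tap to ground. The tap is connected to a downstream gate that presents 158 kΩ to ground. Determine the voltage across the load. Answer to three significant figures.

The load sits in parallel with R_B: R_B‖R_L = (120 × 158) / (120 + 158) = 68.20 kΩ.
V_out = 43.9 × 68.20 / (752 + 68.20) = 43.9 × 68.20/820.2 = 3.65 V.

V_out ≈ 3.65 V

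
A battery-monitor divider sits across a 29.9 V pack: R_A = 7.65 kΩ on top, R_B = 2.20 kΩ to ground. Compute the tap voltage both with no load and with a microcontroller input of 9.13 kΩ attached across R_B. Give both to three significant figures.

Unloaded: 6.68 V; loaded: 5.63 V

Open-circuit: V = 29.9 × 2.20/(7.65 + 2.20) = 6.68 V.
With the load, R_B becomes R_B‖R_L = 1.773 kΩ, so V = 29.9 × 1.773/9.423 = 5.63 V.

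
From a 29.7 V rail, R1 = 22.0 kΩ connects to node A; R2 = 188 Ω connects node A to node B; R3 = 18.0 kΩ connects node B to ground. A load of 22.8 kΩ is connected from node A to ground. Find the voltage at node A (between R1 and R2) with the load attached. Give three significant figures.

Below node A the series string R2+R3 = 18190 Ω sits in parallel with the 22800 Ω load: 10120 Ω.
V_A = 29.7 × 10120/(22000 + 10120) = 9.36 V.

V ≈ 9.36 V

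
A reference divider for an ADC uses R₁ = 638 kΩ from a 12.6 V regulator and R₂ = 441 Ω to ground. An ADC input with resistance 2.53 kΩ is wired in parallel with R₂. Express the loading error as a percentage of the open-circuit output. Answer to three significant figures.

Unloaded V = 12.6 × 441/638400 = 0.0087034 V.
Loaded: R₂‖R_L = 375.5 Ω, giving V = 12.6 × 375.5/638400 = 0.0074123 V.
Drop = (0.0087034 − 0.0074123) / 0.0087034 = 14.8 %.

14.8 %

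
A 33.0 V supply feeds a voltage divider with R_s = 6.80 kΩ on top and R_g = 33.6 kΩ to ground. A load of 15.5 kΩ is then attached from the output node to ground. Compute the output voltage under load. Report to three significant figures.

The load sits in parallel with R_g: R_g‖R_L = (33.6 × 15.5) / (33.6 + 15.5) = 10.61 kΩ.
V_out = 33.0 × 10.61 / (6.80 + 10.61) = 33.0 × 10.61/17.41 = 20.1 V.
(Unloaded it would have been 27.4 V.)

V_out ≈ 20.1 V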